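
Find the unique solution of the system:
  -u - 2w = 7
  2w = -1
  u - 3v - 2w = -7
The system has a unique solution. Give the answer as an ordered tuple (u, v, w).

Form the augmented matrix and row-reduce:
  [ -1   0  -2  |   7 ]
  [  0   0   2  |  -1 ]
  [  1  -3  -2  |  -7 ]
ρ1 ← -1·ρ1
  [ 1   0   2  |  -7 ]
  [ 0   0   2  |  -1 ]
  [ 1  -3  -2  |  -7 ]
ρ3 ← ρ3 − ρ1
  [ 1   0   2  |  -7 ]
  [ 0   0   2  |  -1 ]
  [ 0  -3  -4  |   0 ]
ρ2 <=> ρ3
  [ 1   0   2  |  -7 ]
  [ 0  -3  -4  |   0 ]
  [ 0   0   2  |  -1 ]
ρ2 ← -1/3·ρ2
  [ 1  0    2  |  -7 ]
  [ 0  1  4/3  |   0 ]
  [ 0  0    2  |  -1 ]
ρ3 ← 1/2·ρ3
  [ 1  0    2  |    -7 ]
  [ 0  1  4/3  |     0 ]
  [ 0  0    1  |  -1/2 ]
ρ2 ← ρ2 − 4/3·ρ3
  [ 1  0  2  |    -7 ]
  [ 0  1  0  |   2/3 ]
  [ 0  0  1  |  -1/2 ]
ρ1 ← ρ1 − 2·ρ3
  [ 1  0  0  |    -6 ]
  [ 0  1  0  |   2/3 ]
  [ 0  0  1  |  -1/2 ]
Reading off the last column: u = -6, v = 2/3, w = -1/2.

(-6, 2/3, -1/2)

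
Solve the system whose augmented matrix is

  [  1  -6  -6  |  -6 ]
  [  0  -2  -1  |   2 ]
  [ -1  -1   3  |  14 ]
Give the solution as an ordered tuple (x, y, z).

(-6, -2, 2)

R3 → R3 + R1
  [ 1  -6  -6  |  -6 ]
  [ 0  -2  -1  |   2 ]
  [ 0  -7  -3  |   8 ]
R2 → -1/2·R2
  [ 1  -6   -6  |  -6 ]
  [ 0   1  1/2  |  -1 ]
  [ 0  -7   -3  |   8 ]
R3 → R3 + 7·R2
  [ 1  -6   -6  |  -6 ]
  [ 0   1  1/2  |  -1 ]
  [ 0   0  1/2  |   1 ]
R3 → 2·R3
  [ 1  -6   -6  |  -6 ]
  [ 0   1  1/2  |  -1 ]
  [ 0   0    1  |   2 ]
R2 → R2 − 1/2·R3
  [ 1  -6  -6  |  -6 ]
  [ 0   1   0  |  -2 ]
  [ 0   0   1  |   2 ]
R1 → R1 + 6·R3
  [ 1  -6  0  |   6 ]
  [ 0   1  0  |  -2 ]
  [ 0   0  1  |   2 ]
R1 → R1 + 6·R2
  [ 1  0  0  |  -6 ]
  [ 0  1  0  |  -2 ]
  [ 0  0  1  |   2 ]
Reading off the last column: x = -6, y = -2, z = 2.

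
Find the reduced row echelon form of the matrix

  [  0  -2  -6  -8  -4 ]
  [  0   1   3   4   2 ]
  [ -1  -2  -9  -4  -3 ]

[[1, 0, 3, -4, -1], [0, 1, 3, 4, 2], [0, 0, 0, 0, 0]]

R1 <-> R3
  [ -1  -2  -9  -4  -3 ]
  [  0   1   3   4   2 ]
  [  0  -2  -6  -8  -4 ]
R1 := -1·R1
  [ 1   2   9   4   3 ]
  [ 0   1   3   4   2 ]
  [ 0  -2  -6  -8  -4 ]
R3 := R3 + 2·R2
  [ 1  2  9  4  3 ]
  [ 0  1  3  4  2 ]
  [ 0  0  0  0  0 ]
R1 := R1 − 2·R2
  [ 1  0  3  -4  -1 ]
  [ 0  1  3   4   2 ]
  [ 0  0  0   0   0 ]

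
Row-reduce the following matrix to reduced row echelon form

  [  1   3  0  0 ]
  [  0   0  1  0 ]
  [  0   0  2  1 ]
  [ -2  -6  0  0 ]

R4 → R4 + 2·R1
  [ 1  3  0  0 ]
  [ 0  0  1  0 ]
  [ 0  0  2  1 ]
  [ 0  0  0  0 ]
R3 → R3 − 2·R2
  [ 1  3  0  0 ]
  [ 0  0  1  0 ]
  [ 0  0  0  1 ]
  [ 0  0  0  0 ]

[[1, 3, 0, 0], [0, 0, 1, 0], [0, 0, 0, 1], [0, 0, 0, 0]]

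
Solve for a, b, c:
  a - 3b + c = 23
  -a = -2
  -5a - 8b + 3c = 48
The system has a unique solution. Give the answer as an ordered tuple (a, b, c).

Form the augmented matrix and row-reduce:
  [  1  -3  1  |  23 ]
  [ -1   0  0  |  -2 ]
  [ -5  -8  3  |  48 ]
R2 ← R2 + R1
R3 ← R3 + 5·R1
R2 ← -1/3·R2
R3 ← R3 + 23·R2
R3 ← 3·R3
R2 ← R2 + 1/3·R3
R1 ← R1 − R3
R1 ← R1 + 3·R2
Reading off the last column: a = 2, b = -5, c = 6.

(2, -5, 6)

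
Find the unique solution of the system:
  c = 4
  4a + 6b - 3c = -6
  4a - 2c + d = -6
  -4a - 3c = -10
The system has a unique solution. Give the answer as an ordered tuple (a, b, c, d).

(-1/2, 4/3, 4, 4)

Form the augmented matrix and row-reduce:
  [  0  0   1  0  |    4 ]
  [  4  6  -3  0  |   -6 ]
  [  4  0  -2  1  |   -6 ]
  [ -4  0  -3  0  |  -10 ]
R1 <=> R2
  [  4  6  -3  0  |   -6 ]
  [  0  0   1  0  |    4 ]
  [  4  0  -2  1  |   -6 ]
  [ -4  0  -3  0  |  -10 ]
R1 := 1/4·R1
  [  1  3/2  -3/4  0  |  -3/2 ]
  [  0    0     1  0  |     4 ]
  [  4    0    -2  1  |    -6 ]
  [ -4    0    -3  0  |   -10 ]
R3 := R3 − 4·R1
  [  1  3/2  -3/4  0  |  -3/2 ]
  [  0    0     1  0  |     4 ]
  [  0   -6     1  1  |     0 ]
  [ -4    0    -3  0  |   -10 ]
R4 := R4 + 4·R1
  [ 1  3/2  -3/4  0  |  -3/2 ]
  [ 0    0     1  0  |     4 ]
  [ 0   -6     1  1  |     0 ]
  [ 0    6    -6  0  |   -16 ]
R2 <=> R3
  [ 1  3/2  -3/4  0  |  -3/2 ]
  [ 0   -6     1  1  |     0 ]
  [ 0    0     1  0  |     4 ]
  [ 0    6    -6  0  |   -16 ]
R2 := -1/6·R2
  [ 1  3/2  -3/4     0  |  -3/2 ]
  [ 0    1  -1/6  -1/6  |     0 ]
  [ 0    0     1     0  |     4 ]
  [ 0    6    -6     0  |   -16 ]
R4 := R4 − 6·R2
  [ 1  3/2  -3/4     0  |  -3/2 ]
  [ 0    1  -1/6  -1/6  |     0 ]
  [ 0    0     1     0  |     4 ]
  [ 0    0    -5     1  |   -16 ]
R4 := R4 + 5·R3
  [ 1  3/2  -3/4     0  |  -3/2 ]
  [ 0    1  -1/6  -1/6  |     0 ]
  [ 0    0     1     0  |     4 ]
  [ 0    0     0     1  |     4 ]
R2 := R2 + 1/6·R4
  [ 1  3/2  -3/4  0  |  -3/2 ]
  [ 0    1  -1/6  0  |   2/3 ]
  [ 0    0     1  0  |     4 ]
  [ 0    0     0  1  |     4 ]
R2 := R2 + 1/6·R3
  [ 1  3/2  -3/4  0  |  -3/2 ]
  [ 0    1     0  0  |   4/3 ]
  [ 0    0     1  0  |     4 ]
  [ 0    0     0  1  |     4 ]
R1 := R1 + 3/4·R3
  [ 1  3/2  0  0  |  3/2 ]
  [ 0    1  0  0  |  4/3 ]
  [ 0    0  1  0  |    4 ]
  [ 0    0  0  1  |    4 ]
R1 := R1 − 3/2·R2
  [ 1  0  0  0  |  -1/2 ]
  [ 0  1  0  0  |   4/3 ]
  [ 0  0  1  0  |     4 ]
  [ 0  0  0  1  |     4 ]
Reading off the last column: a = -1/2, b = 4/3, c = 4, d = 4.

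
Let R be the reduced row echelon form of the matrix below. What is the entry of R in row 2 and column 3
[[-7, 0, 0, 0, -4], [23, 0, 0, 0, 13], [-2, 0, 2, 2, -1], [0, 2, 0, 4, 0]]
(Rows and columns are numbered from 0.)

ρ1 ← -1/7·ρ1
  [  1  0  0  0  4/7 ]
  [ 23  0  0  0   13 ]
  [ -2  0  2  2   -1 ]
  [  0  2  0  4    0 ]
ρ2 ← ρ2 − 23·ρ1
  [  1  0  0  0   4/7 ]
  [  0  0  0  0  -1/7 ]
  [ -2  0  2  2    -1 ]
  [  0  2  0  4     0 ]
ρ3 ← ρ3 + 2·ρ1
  [ 1  0  0  0   4/7 ]
  [ 0  0  0  0  -1/7 ]
  [ 0  0  2  2   1/7 ]
  [ 0  2  0  4     0 ]
ρ2 <-> ρ4
  [ 1  0  0  0   4/7 ]
  [ 0  2  0  4     0 ]
  [ 0  0  2  2   1/7 ]
  [ 0  0  0  0  -1/7 ]
ρ2 ← 1/2·ρ2
  [ 1  0  0  0   4/7 ]
  [ 0  1  0  2     0 ]
  [ 0  0  2  2   1/7 ]
  [ 0  0  0  0  -1/7 ]
ρ3 ← 1/2·ρ3
  [ 1  0  0  0   4/7 ]
  [ 0  1  0  2     0 ]
  [ 0  0  1  1  1/14 ]
  [ 0  0  0  0  -1/7 ]
ρ4 ← -7·ρ4
  [ 1  0  0  0   4/7 ]
  [ 0  1  0  2     0 ]
  [ 0  0  1  1  1/14 ]
  [ 0  0  0  0     1 ]
ρ3 ← ρ3 − 1/14·ρ4
  [ 1  0  0  0  4/7 ]
  [ 0  1  0  2    0 ]
  [ 0  0  1  1    0 ]
  [ 0  0  0  0    1 ]
ρ1 ← ρ1 − 4/7·ρ4
  [ 1  0  0  0  0 ]
  [ 0  1  0  2  0 ]
  [ 0  0  1  1  0 ]
  [ 0  0  0  0  1 ]

1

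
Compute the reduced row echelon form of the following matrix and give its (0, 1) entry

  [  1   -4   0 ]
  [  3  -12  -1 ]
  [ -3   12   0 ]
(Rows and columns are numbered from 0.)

-4

ρ2 := ρ2 − 3·ρ1
  [  1  -4   0 ]
  [  0   0  -1 ]
  [ -3  12   0 ]
ρ3 := ρ3 + 3·ρ1
  [ 1  -4   0 ]
  [ 0   0  -1 ]
  [ 0   0   0 ]
ρ2 := -1·ρ2
  [ 1  -4  0 ]
  [ 0   0  1 ]
  [ 0   0  0 ]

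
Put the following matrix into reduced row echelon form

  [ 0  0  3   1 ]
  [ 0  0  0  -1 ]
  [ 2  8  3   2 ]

[[1, 4, 0, 0], [0, 0, 1, 0], [0, 0, 0, 1]]

R1 ↔ R3
  [ 2  8  3   2 ]
  [ 0  0  0  -1 ]
  [ 0  0  3   1 ]
R1 → 1/2·R1
  [ 1  4  3/2   1 ]
  [ 0  0    0  -1 ]
  [ 0  0    3   1 ]
R2 ↔ R3
  [ 1  4  3/2   1 ]
  [ 0  0    3   1 ]
  [ 0  0    0  -1 ]
R2 → 1/3·R2
  [ 1  4  3/2    1 ]
  [ 0  0    1  1/3 ]
  [ 0  0    0   -1 ]
R3 → -1·R3
  [ 1  4  3/2    1 ]
  [ 0  0    1  1/3 ]
  [ 0  0    0    1 ]
R2 → R2 − 1/3·R3
  [ 1  4  3/2  1 ]
  [ 0  0    1  0 ]
  [ 0  0    0  1 ]
R1 → R1 − R3
  [ 1  4  3/2  0 ]
  [ 0  0    1  0 ]
  [ 0  0    0  1 ]
R1 → R1 − 3/2·R2
  [ 1  4  0  0 ]
  [ 0  0  1  0 ]
  [ 0  0  0  1 ]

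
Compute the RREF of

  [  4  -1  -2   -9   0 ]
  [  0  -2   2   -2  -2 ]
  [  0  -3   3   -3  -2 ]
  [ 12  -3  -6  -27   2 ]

ρ1 := 1/4·ρ1
ρ4 := ρ4 − 12·ρ1
ρ2 := -1/2·ρ2
ρ3 := ρ3 + 3·ρ2
ρ4 := ρ4 − 2·ρ3
ρ2 := ρ2 − ρ3
ρ1 := ρ1 + 1/4·ρ2

[[1, 0, -3/4, -2, 0], [0, 1, -1, 1, 0], [0, 0, 0, 0, 1], [0, 0, 0, 0, 0]]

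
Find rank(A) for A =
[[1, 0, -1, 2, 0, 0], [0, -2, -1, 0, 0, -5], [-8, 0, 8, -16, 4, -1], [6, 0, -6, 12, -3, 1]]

rank = 4

Add 8 times R1 to R3.
  [ 1   0  -1   2   0   0 ]
  [ 0  -2  -1   0   0  -5 ]
  [ 0   0   0   0   4  -1 ]
  [ 6   0  -6  12  -3   1 ]
Subtract 6 times R1 from R4.
  [ 1   0  -1  2   0   0 ]
  [ 0  -2  -1  0   0  -5 ]
  [ 0   0   0  0   4  -1 ]
  [ 0   0   0  0  -3   1 ]
Multiply R2 by -1/2.
  [ 1  0   -1  2   0    0 ]
  [ 0  1  1/2  0   0  5/2 ]
  [ 0  0    0  0   4   -1 ]
  [ 0  0    0  0  -3    1 ]
Multiply R3 by 1/4.
  [ 1  0   -1  2   0     0 ]
  [ 0  1  1/2  0   0   5/2 ]
  [ 0  0    0  0   1  -1/4 ]
  [ 0  0    0  0  -3     1 ]
Add 3 times R3 to R4.
  [ 1  0   -1  2  0     0 ]
  [ 0  1  1/2  0  0   5/2 ]
  [ 0  0    0  0  1  -1/4 ]
  [ 0  0    0  0  0   1/4 ]
Multiply R4 by 4.
  [ 1  0   -1  2  0     0 ]
  [ 0  1  1/2  0  0   5/2 ]
  [ 0  0    0  0  1  -1/4 ]
  [ 0  0    0  0  0     1 ]
Add 1/4 times R4 to R3.
  [ 1  0   -1  2  0    0 ]
  [ 0  1  1/2  0  0  5/2 ]
  [ 0  0    0  0  1    0 ]
  [ 0  0    0  0  0    1 ]
Subtract 5/2 times R4 from R2.
  [ 1  0   -1  2  0  0 ]
  [ 0  1  1/2  0  0  0 ]
  [ 0  0    0  0  1  0 ]
  [ 0  0    0  0  0  1 ]
The reduced form has 4 nonzero rows.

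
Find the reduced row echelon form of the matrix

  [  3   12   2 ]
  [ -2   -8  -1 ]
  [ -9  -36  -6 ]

r1 := 1/3·r1
  [  1    4  2/3 ]
  [ -2   -8   -1 ]
  [ -9  -36   -6 ]
r2 := r2 + 2·r1
  [  1    4  2/3 ]
  [  0    0  1/3 ]
  [ -9  -36   -6 ]
r3 := r3 + 9·r1
  [ 1  4  2/3 ]
  [ 0  0  1/3 ]
  [ 0  0    0 ]
r2 := 3·r2
  [ 1  4  2/3 ]
  [ 0  0    1 ]
  [ 0  0    0 ]
r1 := r1 − 2/3·r2
  [ 1  4  0 ]
  [ 0  0  1 ]
  [ 0  0  0 ]

[[1, 4, 0], [0, 0, 1], [0, 0, 0]]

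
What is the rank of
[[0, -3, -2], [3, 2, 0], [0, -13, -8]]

rank = 3

R1 <-> R2
  [ 3    2   0 ]
  [ 0   -3  -2 ]
  [ 0  -13  -8 ]
R1 → 1/3·R1
  [ 1  2/3   0 ]
  [ 0   -3  -2 ]
  [ 0  -13  -8 ]
R2 → -1/3·R2
  [ 1  2/3    0 ]
  [ 0    1  2/3 ]
  [ 0  -13   -8 ]
R3 → R3 + 13·R2
  [ 1  2/3    0 ]
  [ 0    1  2/3 ]
  [ 0    0  2/3 ]
R3 → 3/2·R3
  [ 1  2/3    0 ]
  [ 0    1  2/3 ]
  [ 0    0    1 ]
R2 → R2 − 2/3·R3
  [ 1  2/3  0 ]
  [ 0    1  0 ]
  [ 0    0  1 ]
R1 → R1 − 2/3·R2
  [ 1  0  0 ]
  [ 0  1  0 ]
  [ 0  0  1 ]
The reduced form has 3 nonzero rows.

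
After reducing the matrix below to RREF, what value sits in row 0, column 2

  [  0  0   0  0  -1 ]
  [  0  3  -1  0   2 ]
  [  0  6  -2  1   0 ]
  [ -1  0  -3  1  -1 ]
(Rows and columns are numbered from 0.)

r1 <=> r4
  [ -1  0  -3  1  -1 ]
  [  0  3  -1  0   2 ]
  [  0  6  -2  1   0 ]
  [  0  0   0  0  -1 ]
r1 -> -1·r1
  [ 1  0   3  -1   1 ]
  [ 0  3  -1   0   2 ]
  [ 0  6  -2   1   0 ]
  [ 0  0   0   0  -1 ]
r2 -> 1/3·r2
  [ 1  0     3  -1    1 ]
  [ 0  1  -1/3   0  2/3 ]
  [ 0  6    -2   1    0 ]
  [ 0  0     0   0   -1 ]
r3 -> r3 − 6·r2
  [ 1  0     3  -1    1 ]
  [ 0  1  -1/3   0  2/3 ]
  [ 0  0     0   1   -4 ]
  [ 0  0     0   0   -1 ]
r4 -> -1·r4
  [ 1  0     3  -1    1 ]
  [ 0  1  -1/3   0  2/3 ]
  [ 0  0     0   1   -4 ]
  [ 0  0     0   0    1 ]
r3 -> r3 + 4·r4
  [ 1  0     3  -1    1 ]
  [ 0  1  -1/3   0  2/3 ]
  [ 0  0     0   1    0 ]
  [ 0  0     0   0    1 ]
r2 -> r2 − 2/3·r4
  [ 1  0     3  -1  1 ]
  [ 0  1  -1/3   0  0 ]
  [ 0  0     0   1  0 ]
  [ 0  0     0   0  1 ]
r1 -> r1 − r4
  [ 1  0     3  -1  0 ]
  [ 0  1  -1/3   0  0 ]
  [ 0  0     0   1  0 ]
  [ 0  0     0   0  1 ]
r1 -> r1 + r3
  [ 1  0     3  0  0 ]
  [ 0  1  -1/3  0  0 ]
  [ 0  0     0  1  0 ]
  [ 0  0     0  0  1 ]

3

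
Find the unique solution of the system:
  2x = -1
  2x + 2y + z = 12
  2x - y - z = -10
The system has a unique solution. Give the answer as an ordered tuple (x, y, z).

Form the augmented matrix and row-reduce:
  [ 2   0   0  |   -1 ]
  [ 2   2   1  |   12 ]
  [ 2  -1  -1  |  -10 ]
R1 -> 1/2·R1
  [ 1   0   0  |  -1/2 ]
  [ 2   2   1  |    12 ]
  [ 2  -1  -1  |   -10 ]
R2 -> R2 − 2·R1
  [ 1   0   0  |  -1/2 ]
  [ 0   2   1  |    13 ]
  [ 2  -1  -1  |   -10 ]
R3 -> R3 − 2·R1
  [ 1   0   0  |  -1/2 ]
  [ 0   2   1  |    13 ]
  [ 0  -1  -1  |    -9 ]
R2 -> 1/2·R2
  [ 1   0    0  |  -1/2 ]
  [ 0   1  1/2  |  13/2 ]
  [ 0  -1   -1  |    -9 ]
R3 -> R3 + R2
  [ 1  0     0  |  -1/2 ]
  [ 0  1   1/2  |  13/2 ]
  [ 0  0  -1/2  |  -5/2 ]
R3 -> -2·R3
  [ 1  0    0  |  -1/2 ]
  [ 0  1  1/2  |  13/2 ]
  [ 0  0    1  |     5 ]
R2 -> R2 − 1/2·R3
  [ 1  0  0  |  -1/2 ]
  [ 0  1  0  |     4 ]
  [ 0  0  1  |     5 ]
Reading off the last column: x = -1/2, y = 4, z = 5.

(-1/2, 4, 5)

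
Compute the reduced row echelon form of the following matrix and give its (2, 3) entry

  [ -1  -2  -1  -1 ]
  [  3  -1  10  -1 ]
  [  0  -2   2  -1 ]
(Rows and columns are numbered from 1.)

-1

r1 ← -1·r1
  [ 1   2   1   1 ]
  [ 3  -1  10  -1 ]
  [ 0  -2   2  -1 ]
r2 ← r2 − 3·r1
  [ 1   2  1   1 ]
  [ 0  -7  7  -4 ]
  [ 0  -2  2  -1 ]
r2 ← -1/7·r2
  [ 1   2   1    1 ]
  [ 0   1  -1  4/7 ]
  [ 0  -2   2   -1 ]
r3 ← r3 + 2·r2
  [ 1  2   1    1 ]
  [ 0  1  -1  4/7 ]
  [ 0  0   0  1/7 ]
r3 ← 7·r3
  [ 1  2   1    1 ]
  [ 0  1  -1  4/7 ]
  [ 0  0   0    1 ]
r2 ← r2 − 4/7·r3
  [ 1  2   1  1 ]
  [ 0  1  -1  0 ]
  [ 0  0   0  1 ]
r1 ← r1 − r3
  [ 1  2   1  0 ]
  [ 0  1  -1  0 ]
  [ 0  0   0  1 ]
r1 ← r1 − 2·r2
  [ 1  0   3  0 ]
  [ 0  1  -1  0 ]
  [ 0  0   0  1 ]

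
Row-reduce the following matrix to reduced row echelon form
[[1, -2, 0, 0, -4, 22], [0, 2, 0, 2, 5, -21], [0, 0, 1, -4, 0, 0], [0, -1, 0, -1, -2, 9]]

ρ2 → 1/2·ρ2
  [ 1  -2  0   0   -4     22 ]
  [ 0   1  0   1  5/2  -21/2 ]
  [ 0   0  1  -4    0      0 ]
  [ 0  -1  0  -1   -2      9 ]
ρ4 → ρ4 + ρ2
  [ 1  -2  0   0   -4     22 ]
  [ 0   1  0   1  5/2  -21/2 ]
  [ 0   0  1  -4    0      0 ]
  [ 0   0  0   0  1/2   -3/2 ]
ρ4 → 2·ρ4
  [ 1  -2  0   0   -4     22 ]
  [ 0   1  0   1  5/2  -21/2 ]
  [ 0   0  1  -4    0      0 ]
  [ 0   0  0   0    1     -3 ]
ρ2 → ρ2 − 5/2·ρ4
  [ 1  -2  0   0  -4  22 ]
  [ 0   1  0   1   0  -3 ]
  [ 0   0  1  -4   0   0 ]
  [ 0   0  0   0   1  -3 ]
ρ1 → ρ1 + 4·ρ4
  [ 1  -2  0   0  0  10 ]
  [ 0   1  0   1  0  -3 ]
  [ 0   0  1  -4  0   0 ]
  [ 0   0  0   0  1  -3 ]
ρ1 → ρ1 + 2·ρ2
  [ 1  0  0   2  0   4 ]
  [ 0  1  0   1  0  -3 ]
  [ 0  0  1  -4  0   0 ]
  [ 0  0  0   0  1  -3 ]

[[1, 0, 0, 2, 0, 4], [0, 1, 0, 1, 0, -3], [0, 0, 1, -4, 0, 0], [0, 0, 0, 0, 1, -3]]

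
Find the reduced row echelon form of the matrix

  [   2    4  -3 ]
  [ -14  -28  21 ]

r1 ← 1/2·r1
  [   1    2  -3/2 ]
  [ -14  -28    21 ]
r2 ← r2 + 14·r1
  [ 1  2  -3/2 ]
  [ 0  0     0 ]

[[1, 2, -3/2], [0, 0, 0]]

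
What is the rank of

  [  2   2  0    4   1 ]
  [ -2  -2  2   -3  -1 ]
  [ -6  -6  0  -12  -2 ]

r1 -> 1/2·r1
  [  1   1  0    2  1/2 ]
  [ -2  -2  2   -3   -1 ]
  [ -6  -6  0  -12   -2 ]
r2 -> r2 + 2·r1
  [  1   1  0    2  1/2 ]
  [  0   0  2    1    0 ]
  [ -6  -6  0  -12   -2 ]
r3 -> r3 + 6·r1
  [ 1  1  0  2  1/2 ]
  [ 0  0  2  1    0 ]
  [ 0  0  0  0    1 ]
r2 -> 1/2·r2
  [ 1  1  0    2  1/2 ]
  [ 0  0  1  1/2    0 ]
  [ 0  0  0    0    1 ]
r1 -> r1 − 1/2·r3
  [ 1  1  0    2  0 ]
  [ 0  0  1  1/2  0 ]
  [ 0  0  0    0  1 ]
The reduced form has 3 nonzero rows.

rank = 3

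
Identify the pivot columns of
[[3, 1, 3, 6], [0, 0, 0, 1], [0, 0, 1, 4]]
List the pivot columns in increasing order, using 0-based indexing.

0, 2, 3

R1 ← 1/3·R1
  [ 1  1/3  1  2 ]
  [ 0    0  0  1 ]
  [ 0    0  1  4 ]
R2 ↔ R3
  [ 1  1/3  1  2 ]
  [ 0    0  1  4 ]
  [ 0    0  0  1 ]
R2 ← R2 − 4·R3
  [ 1  1/3  1  2 ]
  [ 0    0  1  0 ]
  [ 0    0  0  1 ]
R1 ← R1 − 2·R3
  [ 1  1/3  1  0 ]
  [ 0    0  1  0 ]
  [ 0    0  0  1 ]
R1 ← R1 − R2
  [ 1  1/3  0  0 ]
  [ 0    0  1  0 ]
  [ 0    0  0  1 ]
Pivot columns are the columns containing a leading 1.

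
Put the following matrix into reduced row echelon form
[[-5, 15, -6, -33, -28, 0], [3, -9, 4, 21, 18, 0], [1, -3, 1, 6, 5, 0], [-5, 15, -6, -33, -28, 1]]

R1 ← -1/5·R1
  [  1  -3  6/5  33/5  28/5  0 ]
  [  3  -9    4    21    18  0 ]
  [  1  -3    1     6     5  0 ]
  [ -5  15   -6   -33   -28  1 ]
R2 ← R2 − 3·R1
  [  1  -3  6/5  33/5  28/5  0 ]
  [  0   0  2/5   6/5   6/5  0 ]
  [  1  -3    1     6     5  0 ]
  [ -5  15   -6   -33   -28  1 ]
R3 ← R3 − R1
  [  1  -3   6/5  33/5  28/5  0 ]
  [  0   0   2/5   6/5   6/5  0 ]
  [  0   0  -1/5  -3/5  -3/5  0 ]
  [ -5  15    -6   -33   -28  1 ]
R4 ← R4 + 5·R1
  [ 1  -3   6/5  33/5  28/5  0 ]
  [ 0   0   2/5   6/5   6/5  0 ]
  [ 0   0  -1/5  -3/5  -3/5  0 ]
  [ 0   0     0     0     0  1 ]
R2 ← 5/2·R2
  [ 1  -3   6/5  33/5  28/5  0 ]
  [ 0   0     1     3     3  0 ]
  [ 0   0  -1/5  -3/5  -3/5  0 ]
  [ 0   0     0     0     0  1 ]
R3 ← R3 + 1/5·R2
  [ 1  -3  6/5  33/5  28/5  0 ]
  [ 0   0    1     3     3  0 ]
  [ 0   0    0     0     0  0 ]
  [ 0   0    0     0     0  1 ]
R3 <-> R4
  [ 1  -3  6/5  33/5  28/5  0 ]
  [ 0   0    1     3     3  0 ]
  [ 0   0    0     0     0  1 ]
  [ 0   0    0     0     0  0 ]
R1 ← R1 − 6/5·R2
  [ 1  -3  0  3  2  0 ]
  [ 0   0  1  3  3  0 ]
  [ 0   0  0  0  0  1 ]
  [ 0   0  0  0  0  0 ]

[[1, -3, 0, 3, 2, 0], [0, 0, 1, 3, 3, 0], [0, 0, 0, 0, 0, 1], [0, 0, 0, 0, 0, 0]]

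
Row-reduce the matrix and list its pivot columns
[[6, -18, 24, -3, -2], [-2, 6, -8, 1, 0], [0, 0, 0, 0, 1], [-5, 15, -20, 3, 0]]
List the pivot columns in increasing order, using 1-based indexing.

1, 4, 5

R1 -> 1/6·R1
  [  1  -3    4  -1/2  -1/3 ]
  [ -2   6   -8     1     0 ]
  [  0   0    0     0     1 ]
  [ -5  15  -20     3     0 ]
R2 -> R2 + 2·R1
  [  1  -3    4  -1/2  -1/3 ]
  [  0   0    0     0  -2/3 ]
  [  0   0    0     0     1 ]
  [ -5  15  -20     3     0 ]
R4 -> R4 + 5·R1
  [ 1  -3  4  -1/2  -1/3 ]
  [ 0   0  0     0  -2/3 ]
  [ 0   0  0     0     1 ]
  [ 0   0  0   1/2  -5/3 ]
R2 <-> R4
  [ 1  -3  4  -1/2  -1/3 ]
  [ 0   0  0   1/2  -5/3 ]
  [ 0   0  0     0     1 ]
  [ 0   0  0     0  -2/3 ]
R2 -> 2·R2
  [ 1  -3  4  -1/2   -1/3 ]
  [ 0   0  0     1  -10/3 ]
  [ 0   0  0     0      1 ]
  [ 0   0  0     0   -2/3 ]
R4 -> R4 + 2/3·R3
  [ 1  -3  4  -1/2   -1/3 ]
  [ 0   0  0     1  -10/3 ]
  [ 0   0  0     0      1 ]
  [ 0   0  0     0      0 ]
R2 -> R2 + 10/3·R3
  [ 1  -3  4  -1/2  -1/3 ]
  [ 0   0  0     1     0 ]
  [ 0   0  0     0     1 ]
  [ 0   0  0     0     0 ]
R1 -> R1 + 1/3·R3
  [ 1  -3  4  -1/2  0 ]
  [ 0   0  0     1  0 ]
  [ 0   0  0     0  1 ]
  [ 0   0  0     0  0 ]
R1 -> R1 + 1/2·R2
  [ 1  -3  4  0  0 ]
  [ 0   0  0  1  0 ]
  [ 0   0  0  0  1 ]
  [ 0   0  0  0  0 ]
Pivot columns are the columns containing a leading 1.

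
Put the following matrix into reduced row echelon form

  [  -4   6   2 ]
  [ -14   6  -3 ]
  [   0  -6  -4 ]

[[1, 0, 1/2], [0, 1, 2/3], [0, 0, 0]]

R1 -> -1/4·R1
  [   1  -3/2  -1/2 ]
  [ -14     6    -3 ]
  [   0    -6    -4 ]
R2 -> R2 + 14·R1
  [ 1  -3/2  -1/2 ]
  [ 0   -15   -10 ]
  [ 0    -6    -4 ]
R2 -> -1/15·R2
  [ 1  -3/2  -1/2 ]
  [ 0     1   2/3 ]
  [ 0    -6    -4 ]
R3 -> R3 + 6·R2
  [ 1  -3/2  -1/2 ]
  [ 0     1   2/3 ]
  [ 0     0     0 ]
R1 -> R1 + 3/2·R2
  [ 1  0  1/2 ]
  [ 0  1  2/3 ]
  [ 0  0    0 ]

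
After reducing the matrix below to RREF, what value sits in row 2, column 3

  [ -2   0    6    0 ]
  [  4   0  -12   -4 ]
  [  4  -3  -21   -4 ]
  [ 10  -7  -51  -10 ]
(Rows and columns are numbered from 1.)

r1 → -1/2·r1
  [  1   0   -3    0 ]
  [  4   0  -12   -4 ]
  [  4  -3  -21   -4 ]
  [ 10  -7  -51  -10 ]
r2 → r2 − 4·r1
  [  1   0   -3    0 ]
  [  0   0    0   -4 ]
  [  4  -3  -21   -4 ]
  [ 10  -7  -51  -10 ]
r3 → r3 − 4·r1
  [  1   0   -3    0 ]
  [  0   0    0   -4 ]
  [  0  -3   -9   -4 ]
  [ 10  -7  -51  -10 ]
r4 → r4 − 10·r1
  [ 1   0   -3    0 ]
  [ 0   0    0   -4 ]
  [ 0  -3   -9   -4 ]
  [ 0  -7  -21  -10 ]
r2 <-> r3
  [ 1   0   -3    0 ]
  [ 0  -3   -9   -4 ]
  [ 0   0    0   -4 ]
  [ 0  -7  -21  -10 ]
r2 → -1/3·r2
  [ 1   0   -3    0 ]
  [ 0   1    3  4/3 ]
  [ 0   0    0   -4 ]
  [ 0  -7  -21  -10 ]
r4 → r4 + 7·r2
  [ 1  0  -3     0 ]
  [ 0  1   3   4/3 ]
  [ 0  0   0    -4 ]
  [ 0  0   0  -2/3 ]
r3 → -1/4·r3
  [ 1  0  -3     0 ]
  [ 0  1   3   4/3 ]
  [ 0  0   0     1 ]
  [ 0  0   0  -2/3 ]
r4 → r4 + 2/3·r3
  [ 1  0  -3    0 ]
  [ 0  1   3  4/3 ]
  [ 0  0   0    1 ]
  [ 0  0   0    0 ]
r2 → r2 − 4/3·r3
  [ 1  0  -3  0 ]
  [ 0  1   3  0 ]
  [ 0  0   0  1 ]
  [ 0  0   0  0 ]

3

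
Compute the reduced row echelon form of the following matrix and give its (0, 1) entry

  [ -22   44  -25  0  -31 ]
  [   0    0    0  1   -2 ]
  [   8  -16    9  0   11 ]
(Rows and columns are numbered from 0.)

R1 -> -1/22·R1
  [ 1   -2  25/22  0  31/22 ]
  [ 0    0      0  1     -2 ]
  [ 8  -16      9  0     11 ]
R3 -> R3 − 8·R1
  [ 1  -2  25/22  0  31/22 ]
  [ 0   0      0  1     -2 ]
  [ 0   0  -1/11  0  -3/11 ]
R2 <=> R3
  [ 1  -2  25/22  0  31/22 ]
  [ 0   0  -1/11  0  -3/11 ]
  [ 0   0      0  1     -2 ]
R2 -> -11·R2
  [ 1  -2  25/22  0  31/22 ]
  [ 0   0      1  0      3 ]
  [ 0   0      0  1     -2 ]
R1 -> R1 − 25/22·R2
  [ 1  -2  0  0  -2 ]
  [ 0   0  1  0   3 ]
  [ 0   0  0  1  -2 ]

-2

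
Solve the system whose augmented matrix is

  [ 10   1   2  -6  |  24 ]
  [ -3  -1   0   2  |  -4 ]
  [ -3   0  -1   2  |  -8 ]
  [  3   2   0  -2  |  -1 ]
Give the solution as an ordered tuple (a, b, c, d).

(4, -5, -1, 3/2)

r1 → 1/10·r1
  [  1  1/10  1/5  -3/5  |  12/5 ]
  [ -3    -1    0     2  |    -4 ]
  [ -3     0   -1     2  |    -8 ]
  [  3     2    0    -2  |    -1 ]
r2 → r2 + 3·r1
  [  1   1/10  1/5  -3/5  |  12/5 ]
  [  0  -7/10  3/5   1/5  |  16/5 ]
  [ -3      0   -1     2  |    -8 ]
  [  3      2    0    -2  |    -1 ]
r3 → r3 + 3·r1
  [ 1   1/10   1/5  -3/5  |  12/5 ]
  [ 0  -7/10   3/5   1/5  |  16/5 ]
  [ 0   3/10  -2/5   1/5  |  -4/5 ]
  [ 3      2     0    -2  |    -1 ]
r4 → r4 − 3·r1
  [ 1   1/10   1/5  -3/5  |   12/5 ]
  [ 0  -7/10   3/5   1/5  |   16/5 ]
  [ 0   3/10  -2/5   1/5  |   -4/5 ]
  [ 0  17/10  -3/5  -1/5  |  -41/5 ]
r2 → -10/7·r2
  [ 1   1/10   1/5  -3/5  |   12/5 ]
  [ 0      1  -6/7  -2/7  |  -32/7 ]
  [ 0   3/10  -2/5   1/5  |   -4/5 ]
  [ 0  17/10  -3/5  -1/5  |  -41/5 ]
r3 → r3 − 3/10·r2
  [ 1   1/10   1/5  -3/5  |   12/5 ]
  [ 0      1  -6/7  -2/7  |  -32/7 ]
  [ 0      0  -1/7   2/7  |    4/7 ]
  [ 0  17/10  -3/5  -1/5  |  -41/5 ]
r4 → r4 − 17/10·r2
  [ 1  1/10   1/5  -3/5  |   12/5 ]
  [ 0     1  -6/7  -2/7  |  -32/7 ]
  [ 0     0  -1/7   2/7  |    4/7 ]
  [ 0     0   6/7   2/7  |   -3/7 ]
r3 → -7·r3
  [ 1  1/10   1/5  -3/5  |   12/5 ]
  [ 0     1  -6/7  -2/7  |  -32/7 ]
  [ 0     0     1    -2  |     -4 ]
  [ 0     0   6/7   2/7  |   -3/7 ]
r4 → r4 − 6/7·r3
  [ 1  1/10   1/5  -3/5  |   12/5 ]
  [ 0     1  -6/7  -2/7  |  -32/7 ]
  [ 0     0     1    -2  |     -4 ]
  [ 0     0     0     2  |      3 ]
r4 → 1/2·r4
  [ 1  1/10   1/5  -3/5  |   12/5 ]
  [ 0     1  -6/7  -2/7  |  -32/7 ]
  [ 0     0     1    -2  |     -4 ]
  [ 0     0     0     1  |    3/2 ]
r3 → r3 + 2·r4
  [ 1  1/10   1/5  -3/5  |   12/5 ]
  [ 0     1  -6/7  -2/7  |  -32/7 ]
  [ 0     0     1     0  |     -1 ]
  [ 0     0     0     1  |    3/2 ]
r2 → r2 + 2/7·r4
  [ 1  1/10   1/5  -3/5  |   12/5 ]
  [ 0     1  -6/7     0  |  -29/7 ]
  [ 0     0     1     0  |     -1 ]
  [ 0     0     0     1  |    3/2 ]
r1 → r1 + 3/5·r4
  [ 1  1/10   1/5  0  |  33/10 ]
  [ 0     1  -6/7  0  |  -29/7 ]
  [ 0     0     1  0  |     -1 ]
  [ 0     0     0  1  |    3/2 ]
r2 → r2 + 6/7·r3
  [ 1  1/10  1/5  0  |  33/10 ]
  [ 0     1    0  0  |     -5 ]
  [ 0     0    1  0  |     -1 ]
  [ 0     0    0  1  |    3/2 ]
r1 → r1 − 1/5·r3
  [ 1  1/10  0  0  |  7/2 ]
  [ 0     1  0  0  |   -5 ]
  [ 0     0  1  0  |   -1 ]
  [ 0     0  0  1  |  3/2 ]
r1 → r1 − 1/10·r2
  [ 1  0  0  0  |    4 ]
  [ 0  1  0  0  |   -5 ]
  [ 0  0  1  0  |   -1 ]
  [ 0  0  0  1  |  3/2 ]
Reading off the last column: a = 4, b = -5, c = -1, d = 3/2.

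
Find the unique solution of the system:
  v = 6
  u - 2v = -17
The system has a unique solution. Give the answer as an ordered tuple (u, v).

(-5, 6)

Form the augmented matrix and row-reduce:
  [ 0   1  |    6 ]
  [ 1  -2  |  -17 ]
ρ1 <=> ρ2
  [ 1  -2  |  -17 ]
  [ 0   1  |    6 ]
ρ1 := ρ1 + 2·ρ2
  [ 1  0  |  -5 ]
  [ 0  1  |   6 ]
Reading off the last column: u = -5, v = 6.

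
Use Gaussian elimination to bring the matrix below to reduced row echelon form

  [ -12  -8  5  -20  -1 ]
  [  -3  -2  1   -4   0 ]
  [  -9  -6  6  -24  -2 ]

Multiply r1 by -1/12.
  [  1  2/3  -5/12  5/3  1/12 ]
  [ -3   -2      1   -4     0 ]
  [ -9   -6      6  -24    -2 ]
Add 3 times r1 to r2.
  [  1  2/3  -5/12  5/3  1/12 ]
  [  0    0   -1/4    1   1/4 ]
  [ -9   -6      6  -24    -2 ]
Add 9 times r1 to r3.
  [ 1  2/3  -5/12  5/3  1/12 ]
  [ 0    0   -1/4    1   1/4 ]
  [ 0    0    9/4   -9  -5/4 ]
Multiply r2 by -4.
  [ 1  2/3  -5/12  5/3  1/12 ]
  [ 0    0      1   -4    -1 ]
  [ 0    0    9/4   -9  -5/4 ]
Subtract 9/4 times r2 from r3.
  [ 1  2/3  -5/12  5/3  1/12 ]
  [ 0    0      1   -4    -1 ]
  [ 0    0      0    0     1 ]
Add r3 to r2.
  [ 1  2/3  -5/12  5/3  1/12 ]
  [ 0    0      1   -4     0 ]
  [ 0    0      0    0     1 ]
Subtract 1/12 times r3 from r1.
  [ 1  2/3  -5/12  5/3  0 ]
  [ 0    0      1   -4  0 ]
  [ 0    0      0    0  1 ]
Add 5/12 times r2 to r1.
  [ 1  2/3  0   0  0 ]
  [ 0    0  1  -4  0 ]
  [ 0    0  0   0  1 ]

[[1, 2/3, 0, 0, 0], [0, 0, 1, -4, 0], [0, 0, 0, 0, 1]]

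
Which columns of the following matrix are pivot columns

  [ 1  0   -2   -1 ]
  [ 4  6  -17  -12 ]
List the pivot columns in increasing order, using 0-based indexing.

0, 1

R2 ← R2 − 4·R1
  [ 1  0  -2  -1 ]
  [ 0  6  -9  -8 ]
R2 ← 1/6·R2
  [ 1  0    -2    -1 ]
  [ 0  1  -3/2  -4/3 ]
Pivot columns are the columns containing a leading 1.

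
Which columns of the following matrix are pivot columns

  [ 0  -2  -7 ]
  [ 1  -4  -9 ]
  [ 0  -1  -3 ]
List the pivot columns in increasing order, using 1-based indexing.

1, 2, 3

Swap r1 and r2.
  [ 1  -4  -9 ]
  [ 0  -2  -7 ]
  [ 0  -1  -3 ]
Multiply r2 by -1/2.
  [ 1  -4   -9 ]
  [ 0   1  7/2 ]
  [ 0  -1   -3 ]
Add r2 to r3.
  [ 1  -4   -9 ]
  [ 0   1  7/2 ]
  [ 0   0  1/2 ]
Multiply r3 by 2.
  [ 1  -4   -9 ]
  [ 0   1  7/2 ]
  [ 0   0    1 ]
Subtract 7/2 times r3 from r2.
  [ 1  -4  -9 ]
  [ 0   1   0 ]
  [ 0   0   1 ]
Add 9 times r3 to r1.
  [ 1  -4  0 ]
  [ 0   1  0 ]
  [ 0   0  1 ]
Add 4 times r2 to r1.
  [ 1  0  0 ]
  [ 0  1  0 ]
  [ 0  0  1 ]
Pivot columns are the columns containing a leading 1.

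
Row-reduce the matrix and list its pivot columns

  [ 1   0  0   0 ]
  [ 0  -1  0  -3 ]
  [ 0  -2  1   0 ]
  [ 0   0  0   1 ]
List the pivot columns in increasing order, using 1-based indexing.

1, 2, 3, 4

r2 → -1·r2
  [ 1   0  0  0 ]
  [ 0   1  0  3 ]
  [ 0  -2  1  0 ]
  [ 0   0  0  1 ]
r3 → r3 + 2·r2
  [ 1  0  0  0 ]
  [ 0  1  0  3 ]
  [ 0  0  1  6 ]
  [ 0  0  0  1 ]
r3 → r3 − 6·r4
  [ 1  0  0  0 ]
  [ 0  1  0  3 ]
  [ 0  0  1  0 ]
  [ 0  0  0  1 ]
r2 → r2 − 3·r4
  [ 1  0  0  0 ]
  [ 0  1  0  0 ]
  [ 0  0  1  0 ]
  [ 0  0  0  1 ]
Pivot columns are the columns containing a leading 1.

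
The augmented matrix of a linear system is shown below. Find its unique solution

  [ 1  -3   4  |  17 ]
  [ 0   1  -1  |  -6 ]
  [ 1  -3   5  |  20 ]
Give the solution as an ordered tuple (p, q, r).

(-4, -3, 3)

r3 := r3 − r1
r2 := r2 + r3
r1 := r1 − 4·r3
r1 := r1 + 3·r2
Reading off the last column: p = -4, q = -3, r = 3.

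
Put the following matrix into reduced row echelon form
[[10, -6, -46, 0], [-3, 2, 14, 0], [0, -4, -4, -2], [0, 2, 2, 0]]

[[1, 0, -4, 0], [0, 1, 1, 0], [0, 0, 0, 1], [0, 0, 0, 0]]

r1 ← 1/10·r1
  [  1  -3/5  -23/5   0 ]
  [ -3     2     14   0 ]
  [  0    -4     -4  -2 ]
  [  0     2      2   0 ]
r2 ← r2 + 3·r1
  [ 1  -3/5  -23/5   0 ]
  [ 0   1/5    1/5   0 ]
  [ 0    -4     -4  -2 ]
  [ 0     2      2   0 ]
r2 ← 5·r2
  [ 1  -3/5  -23/5   0 ]
  [ 0     1      1   0 ]
  [ 0    -4     -4  -2 ]
  [ 0     2      2   0 ]
r3 ← r3 + 4·r2
  [ 1  -3/5  -23/5   0 ]
  [ 0     1      1   0 ]
  [ 0     0      0  -2 ]
  [ 0     2      2   0 ]
r4 ← r4 − 2·r2
  [ 1  -3/5  -23/5   0 ]
  [ 0     1      1   0 ]
  [ 0     0      0  -2 ]
  [ 0     0      0   0 ]
r3 ← -1/2·r3
  [ 1  -3/5  -23/5  0 ]
  [ 0     1      1  0 ]
  [ 0     0      0  1 ]
  [ 0     0      0  0 ]
r1 ← r1 + 3/5·r2
  [ 1  0  -4  0 ]
  [ 0  1   1  0 ]
  [ 0  0   0  1 ]
  [ 0  0   0  0 ]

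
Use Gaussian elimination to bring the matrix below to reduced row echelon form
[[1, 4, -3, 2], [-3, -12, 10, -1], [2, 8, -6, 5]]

Add 3 times r1 to r2.
  [ 1  4  -3  2 ]
  [ 0  0   1  5 ]
  [ 2  8  -6  5 ]
Subtract 2 times r1 from r3.
  [ 1  4  -3  2 ]
  [ 0  0   1  5 ]
  [ 0  0   0  1 ]
Subtract 5 times r3 from r2.
  [ 1  4  -3  2 ]
  [ 0  0   1  0 ]
  [ 0  0   0  1 ]
Subtract 2 times r3 from r1.
  [ 1  4  -3  0 ]
  [ 0  0   1  0 ]
  [ 0  0   0  1 ]
Add 3 times r2 to r1.
  [ 1  4  0  0 ]
  [ 0  0  1  0 ]
  [ 0  0  0  1 ]

[[1, 4, 0, 0], [0, 0, 1, 0], [0, 0, 0, 1]]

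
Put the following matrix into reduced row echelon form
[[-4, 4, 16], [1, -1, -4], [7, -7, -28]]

R1 → -1/4·R1
  [ 1  -1   -4 ]
  [ 1  -1   -4 ]
  [ 7  -7  -28 ]
R2 → R2 − R1
  [ 1  -1   -4 ]
  [ 0   0    0 ]
  [ 7  -7  -28 ]
R3 → R3 − 7·R1
  [ 1  -1  -4 ]
  [ 0   0   0 ]
  [ 0   0   0 ]

[[1, -1, -4], [0, 0, 0], [0, 0, 0]]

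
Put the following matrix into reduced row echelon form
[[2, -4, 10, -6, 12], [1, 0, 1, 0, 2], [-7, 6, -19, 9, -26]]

Multiply R1 by 1/2.
  [  1  -2    5  -3    6 ]
  [  1   0    1   0    2 ]
  [ -7   6  -19   9  -26 ]
Subtract R1 from R2.
  [  1  -2    5  -3    6 ]
  [  0   2   -4   3   -4 ]
  [ -7   6  -19   9  -26 ]
Add 7 times R1 to R3.
  [ 1  -2   5   -3   6 ]
  [ 0   2  -4    3  -4 ]
  [ 0  -8  16  -12  16 ]
Multiply R2 by 1/2.
  [ 1  -2   5   -3   6 ]
  [ 0   1  -2  3/2  -2 ]
  [ 0  -8  16  -12  16 ]
Add 8 times R2 to R3.
  [ 1  -2   5   -3   6 ]
  [ 0   1  -2  3/2  -2 ]
  [ 0   0   0    0   0 ]
Add 2 times R2 to R1.
  [ 1  0   1    0   2 ]
  [ 0  1  -2  3/2  -2 ]
  [ 0  0   0    0   0 ]

[[1, 0, 1, 0, 2], [0, 1, -2, 3/2, -2], [0, 0, 0, 0, 0]]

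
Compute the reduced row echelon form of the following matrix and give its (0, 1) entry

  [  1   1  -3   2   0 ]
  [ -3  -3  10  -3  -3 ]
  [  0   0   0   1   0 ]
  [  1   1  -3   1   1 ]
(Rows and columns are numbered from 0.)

R2 -> R2 + 3·R1
  [ 1  1  -3  2   0 ]
  [ 0  0   1  3  -3 ]
  [ 0  0   0  1   0 ]
  [ 1  1  -3  1   1 ]
R4 -> R4 − R1
  [ 1  1  -3   2   0 ]
  [ 0  0   1   3  -3 ]
  [ 0  0   0   1   0 ]
  [ 0  0   0  -1   1 ]
R4 -> R4 + R3
  [ 1  1  -3  2   0 ]
  [ 0  0   1  3  -3 ]
  [ 0  0   0  1   0 ]
  [ 0  0   0  0   1 ]
R2 -> R2 + 3·R4
  [ 1  1  -3  2  0 ]
  [ 0  0   1  3  0 ]
  [ 0  0   0  1  0 ]
  [ 0  0   0  0  1 ]
R2 -> R2 − 3·R3
  [ 1  1  -3  2  0 ]
  [ 0  0   1  0  0 ]
  [ 0  0   0  1  0 ]
  [ 0  0   0  0  1 ]
R1 -> R1 − 2·R3
  [ 1  1  -3  0  0 ]
  [ 0  0   1  0  0 ]
  [ 0  0   0  1  0 ]
  [ 0  0   0  0  1 ]
R1 -> R1 + 3·R2
  [ 1  1  0  0  0 ]
  [ 0  0  1  0  0 ]
  [ 0  0  0  1  0 ]
  [ 0  0  0  0  1 ]

1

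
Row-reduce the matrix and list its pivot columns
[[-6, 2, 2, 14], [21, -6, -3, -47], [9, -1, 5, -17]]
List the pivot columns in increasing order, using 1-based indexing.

Multiply R1 by -1/6.
  [  1  -1/3  -1/3  -7/3 ]
  [ 21    -6    -3   -47 ]
  [  9    -1     5   -17 ]
Subtract 21 times R1 from R2.
  [ 1  -1/3  -1/3  -7/3 ]
  [ 0     1     4     2 ]
  [ 9    -1     5   -17 ]
Subtract 9 times R1 from R3.
  [ 1  -1/3  -1/3  -7/3 ]
  [ 0     1     4     2 ]
  [ 0     2     8     4 ]
Subtract 2 times R2 from R3.
  [ 1  -1/3  -1/3  -7/3 ]
  [ 0     1     4     2 ]
  [ 0     0     0     0 ]
Add 1/3 times R2 to R1.
  [ 1  0  1  -5/3 ]
  [ 0  1  4     2 ]
  [ 0  0  0     0 ]
Pivot columns are the columns containing a leading 1.

1, 2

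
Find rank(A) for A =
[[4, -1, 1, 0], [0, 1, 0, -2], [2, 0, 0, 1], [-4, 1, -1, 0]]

R1 := 1/4·R1
R3 := R3 − 2·R1
R4 := R4 + 4·R1
R3 := R3 − 1/2·R2
R3 := -2·R3
R1 := R1 − 1/4·R3
R1 := R1 + 1/4·R2
The reduced form has 3 nonzero rows.

rank = 3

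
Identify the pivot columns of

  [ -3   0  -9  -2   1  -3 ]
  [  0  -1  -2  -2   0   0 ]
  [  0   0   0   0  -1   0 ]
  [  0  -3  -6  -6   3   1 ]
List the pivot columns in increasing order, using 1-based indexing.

R1 → -1/3·R1
  [ 1   0   3  2/3  -1/3  1 ]
  [ 0  -1  -2   -2     0  0 ]
  [ 0   0   0    0    -1  0 ]
  [ 0  -3  -6   -6     3  1 ]
R2 → -1·R2
  [ 1   0   3  2/3  -1/3  1 ]
  [ 0   1   2    2     0  0 ]
  [ 0   0   0    0    -1  0 ]
  [ 0  -3  -6   -6     3  1 ]
R4 → R4 + 3·R2
  [ 1  0  3  2/3  -1/3  1 ]
  [ 0  1  2    2     0  0 ]
  [ 0  0  0    0    -1  0 ]
  [ 0  0  0    0     3  1 ]
R3 → -1·R3
  [ 1  0  3  2/3  -1/3  1 ]
  [ 0  1  2    2     0  0 ]
  [ 0  0  0    0     1  0 ]
  [ 0  0  0    0     3  1 ]
R4 → R4 − 3·R3
  [ 1  0  3  2/3  -1/3  1 ]
  [ 0  1  2    2     0  0 ]
  [ 0  0  0    0     1  0 ]
  [ 0  0  0    0     0  1 ]
R1 → R1 − R4
  [ 1  0  3  2/3  -1/3  0 ]
  [ 0  1  2    2     0  0 ]
  [ 0  0  0    0     1  0 ]
  [ 0  0  0    0     0  1 ]
R1 → R1 + 1/3·R3
  [ 1  0  3  2/3  0  0 ]
  [ 0  1  2    2  0  0 ]
  [ 0  0  0    0  1  0 ]
  [ 0  0  0    0  0  1 ]
Pivot columns are the columns containing a leading 1.

1, 2, 5, 6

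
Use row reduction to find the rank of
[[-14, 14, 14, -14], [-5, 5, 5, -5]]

rank = 1

r1 ← -1/14·r1
  [  1  -1  -1   1 ]
  [ -5   5   5  -5 ]
r2 ← r2 + 5·r1
  [ 1  -1  -1  1 ]
  [ 0   0   0  0 ]
The reduced form has 1 nonzero row.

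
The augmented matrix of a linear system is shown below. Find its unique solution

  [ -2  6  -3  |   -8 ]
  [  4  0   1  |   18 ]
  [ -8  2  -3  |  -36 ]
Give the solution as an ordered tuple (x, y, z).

r1 := -1/2·r1
r2 := r2 − 4·r1
r3 := r3 + 8·r1
r2 := 1/12·r2
r3 := r3 + 22·r2
r3 := -6·r3
r2 := r2 + 5/12·r3
r1 := r1 − 3/2·r3
r1 := r1 + 3·r2
Reading off the last column: x = 4, y = 1, z = 2.

(4, 1, 2)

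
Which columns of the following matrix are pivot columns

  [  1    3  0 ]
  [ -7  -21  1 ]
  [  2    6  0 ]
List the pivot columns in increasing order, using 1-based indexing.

ρ2 := ρ2 + 7·ρ1
  [ 1  3  0 ]
  [ 0  0  1 ]
  [ 2  6  0 ]
ρ3 := ρ3 − 2·ρ1
  [ 1  3  0 ]
  [ 0  0  1 ]
  [ 0  0  0 ]
Pivot columns are the columns containing a leading 1.

1, 3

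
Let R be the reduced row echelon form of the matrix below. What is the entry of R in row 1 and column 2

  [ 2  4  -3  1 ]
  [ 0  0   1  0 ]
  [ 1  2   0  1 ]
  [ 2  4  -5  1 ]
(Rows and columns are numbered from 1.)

2

r1 → 1/2·r1
  [ 1  2  -3/2  1/2 ]
  [ 0  0     1    0 ]
  [ 1  2     0    1 ]
  [ 2  4    -5    1 ]
r3 → r3 − r1
  [ 1  2  -3/2  1/2 ]
  [ 0  0     1    0 ]
  [ 0  0   3/2  1/2 ]
  [ 2  4    -5    1 ]
r4 → r4 − 2·r1
  [ 1  2  -3/2  1/2 ]
  [ 0  0     1    0 ]
  [ 0  0   3/2  1/2 ]
  [ 0  0    -2    0 ]
r3 → r3 − 3/2·r2
  [ 1  2  -3/2  1/2 ]
  [ 0  0     1    0 ]
  [ 0  0     0  1/2 ]
  [ 0  0    -2    0 ]
r4 → r4 + 2·r2
  [ 1  2  -3/2  1/2 ]
  [ 0  0     1    0 ]
  [ 0  0     0  1/2 ]
  [ 0  0     0    0 ]
r3 → 2·r3
  [ 1  2  -3/2  1/2 ]
  [ 0  0     1    0 ]
  [ 0  0     0    1 ]
  [ 0  0     0    0 ]
r1 → r1 − 1/2·r3
  [ 1  2  -3/2  0 ]
  [ 0  0     1  0 ]
  [ 0  0     0  1 ]
  [ 0  0     0  0 ]
r1 → r1 + 3/2·r2
  [ 1  2  0  0 ]
  [ 0  0  1  0 ]
  [ 0  0  0  1 ]
  [ 0  0  0  0 ]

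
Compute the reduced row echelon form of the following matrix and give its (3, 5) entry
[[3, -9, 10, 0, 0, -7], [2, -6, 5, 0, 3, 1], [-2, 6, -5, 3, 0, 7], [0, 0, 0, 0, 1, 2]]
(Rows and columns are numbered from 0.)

Multiply ρ1 by 1/3.
  [  1  -3  10/3  0  0  -7/3 ]
  [  2  -6     5  0  3     1 ]
  [ -2   6    -5  3  0     7 ]
  [  0   0     0  0  1     2 ]
Subtract 2 times ρ1 from ρ2.
  [  1  -3  10/3  0  0  -7/3 ]
  [  0   0  -5/3  0  3  17/3 ]
  [ -2   6    -5  3  0     7 ]
  [  0   0     0  0  1     2 ]
Add 2 times ρ1 to ρ3.
  [ 1  -3  10/3  0  0  -7/3 ]
  [ 0   0  -5/3  0  3  17/3 ]
  [ 0   0   5/3  3  0   7/3 ]
  [ 0   0     0  0  1     2 ]
Multiply ρ2 by -3/5.
  [ 1  -3  10/3  0     0   -7/3 ]
  [ 0   0     1  0  -9/5  -17/5 ]
  [ 0   0   5/3  3     0    7/3 ]
  [ 0   0     0  0     1      2 ]
Subtract 5/3 times ρ2 from ρ3.
  [ 1  -3  10/3  0     0   -7/3 ]
  [ 0   0     1  0  -9/5  -17/5 ]
  [ 0   0     0  3     3      8 ]
  [ 0   0     0  0     1      2 ]
Multiply ρ3 by 1/3.
  [ 1  -3  10/3  0     0   -7/3 ]
  [ 0   0     1  0  -9/5  -17/5 ]
  [ 0   0     0  1     1    8/3 ]
  [ 0   0     0  0     1      2 ]
Subtract ρ4 from ρ3.
  [ 1  -3  10/3  0     0   -7/3 ]
  [ 0   0     1  0  -9/5  -17/5 ]
  [ 0   0     0  1     0    2/3 ]
  [ 0   0     0  0     1      2 ]
Add 9/5 times ρ4 to ρ2.
  [ 1  -3  10/3  0  0  -7/3 ]
  [ 0   0     1  0  0   1/5 ]
  [ 0   0     0  1  0   2/3 ]
  [ 0   0     0  0  1     2 ]
Subtract 10/3 times ρ2 from ρ1.
  [ 1  -3  0  0  0   -3 ]
  [ 0   0  1  0  0  1/5 ]
  [ 0   0  0  1  0  2/3 ]
  [ 0   0  0  0  1    2 ]

2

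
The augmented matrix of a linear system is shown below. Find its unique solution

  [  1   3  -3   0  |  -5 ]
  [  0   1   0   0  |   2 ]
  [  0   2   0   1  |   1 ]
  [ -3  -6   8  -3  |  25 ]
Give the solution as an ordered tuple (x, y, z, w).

R4 ← R4 + 3·R1
  [ 1  3  -3   0  |  -5 ]
  [ 0  1   0   0  |   2 ]
  [ 0  2   0   1  |   1 ]
  [ 0  3  -1  -3  |  10 ]
R3 ← R3 − 2·R2
  [ 1  3  -3   0  |  -5 ]
  [ 0  1   0   0  |   2 ]
  [ 0  0   0   1  |  -3 ]
  [ 0  3  -1  -3  |  10 ]
R4 ← R4 − 3·R2
  [ 1  3  -3   0  |  -5 ]
  [ 0  1   0   0  |   2 ]
  [ 0  0   0   1  |  -3 ]
  [ 0  0  -1  -3  |   4 ]
R3 ↔ R4
  [ 1  3  -3   0  |  -5 ]
  [ 0  1   0   0  |   2 ]
  [ 0  0  -1  -3  |   4 ]
  [ 0  0   0   1  |  -3 ]
R3 ← -1·R3
  [ 1  3  -3  0  |  -5 ]
  [ 0  1   0  0  |   2 ]
  [ 0  0   1  3  |  -4 ]
  [ 0  0   0  1  |  -3 ]
R3 ← R3 − 3·R4
  [ 1  3  -3  0  |  -5 ]
  [ 0  1   0  0  |   2 ]
  [ 0  0   1  0  |   5 ]
  [ 0  0   0  1  |  -3 ]
R1 ← R1 + 3·R3
  [ 1  3  0  0  |  10 ]
  [ 0  1  0  0  |   2 ]
  [ 0  0  1  0  |   5 ]
  [ 0  0  0  1  |  -3 ]
R1 ← R1 − 3·R2
  [ 1  0  0  0  |   4 ]
  [ 0  1  0  0  |   2 ]
  [ 0  0  1  0  |   5 ]
  [ 0  0  0  1  |  -3 ]
Reading off the last column: x = 4, y = 2, z = 5, w = -3.

(4, 2, 5, -3)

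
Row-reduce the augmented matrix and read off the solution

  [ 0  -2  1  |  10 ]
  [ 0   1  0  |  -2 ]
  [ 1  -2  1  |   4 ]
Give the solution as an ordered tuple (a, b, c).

Swap r1 and r3.
  [ 1  -2  1  |   4 ]
  [ 0   1  0  |  -2 ]
  [ 0  -2  1  |  10 ]
Add 2 times r2 to r3.
  [ 1  -2  1  |   4 ]
  [ 0   1  0  |  -2 ]
  [ 0   0  1  |   6 ]
Subtract r3 from r1.
  [ 1  -2  0  |  -2 ]
  [ 0   1  0  |  -2 ]
  [ 0   0  1  |   6 ]
Add 2 times r2 to r1.
  [ 1  0  0  |  -6 ]
  [ 0  1  0  |  -2 ]
  [ 0  0  1  |   6 ]
Reading off the last column: a = -6, b = -2, c = 6.

(-6, -2, 6)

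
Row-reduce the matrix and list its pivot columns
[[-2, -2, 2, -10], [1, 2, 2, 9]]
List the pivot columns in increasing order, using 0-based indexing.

0, 1

Multiply R1 by -1/2.
  [ 1  1  -1  5 ]
  [ 1  2   2  9 ]
Subtract R1 from R2.
  [ 1  1  -1  5 ]
  [ 0  1   3  4 ]
Subtract R2 from R1.
  [ 1  0  -4  1 ]
  [ 0  1   3  4 ]
Pivot columns are the columns containing a leading 1.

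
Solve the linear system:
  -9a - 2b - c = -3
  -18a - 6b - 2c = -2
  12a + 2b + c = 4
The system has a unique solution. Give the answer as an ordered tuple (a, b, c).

(1/3, -2, 4)

Form the augmented matrix and row-reduce:
  [  -9  -2  -1  |  -3 ]
  [ -18  -6  -2  |  -2 ]
  [  12   2   1  |   4 ]
Multiply ρ1 by -1/9.
  [   1  2/9  1/9  |  1/3 ]
  [ -18   -6   -2  |   -2 ]
  [  12    2    1  |    4 ]
Add 18 times ρ1 to ρ2.
  [  1  2/9  1/9  |  1/3 ]
  [  0   -2    0  |    4 ]
  [ 12    2    1  |    4 ]
Subtract 12 times ρ1 from ρ3.
  [ 1   2/9   1/9  |  1/3 ]
  [ 0    -2     0  |    4 ]
  [ 0  -2/3  -1/3  |    0 ]
Multiply ρ2 by -1/2.
  [ 1   2/9   1/9  |  1/3 ]
  [ 0     1     0  |   -2 ]
  [ 0  -2/3  -1/3  |    0 ]
Add 2/3 times ρ2 to ρ3.
  [ 1  2/9   1/9  |   1/3 ]
  [ 0    1     0  |    -2 ]
  [ 0    0  -1/3  |  -4/3 ]
Multiply ρ3 by -3.
  [ 1  2/9  1/9  |  1/3 ]
  [ 0    1    0  |   -2 ]
  [ 0    0    1  |    4 ]
Subtract 1/9 times ρ3 from ρ1.
  [ 1  2/9  0  |  -1/9 ]
  [ 0    1  0  |    -2 ]
  [ 0    0  1  |     4 ]
Subtract 2/9 times ρ2 from ρ1.
  [ 1  0  0  |  1/3 ]
  [ 0  1  0  |   -2 ]
  [ 0  0  1  |    4 ]
Reading off the last column: a = 1/3, b = -2, c = 4.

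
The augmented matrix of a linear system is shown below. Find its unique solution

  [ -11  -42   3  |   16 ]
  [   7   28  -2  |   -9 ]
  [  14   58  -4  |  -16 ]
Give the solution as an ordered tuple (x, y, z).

Multiply ρ1 by -1/11.
  [  1  42/11  -3/11  |  -16/11 ]
  [  7     28     -2  |      -9 ]
  [ 14     58     -4  |     -16 ]
Subtract 7 times ρ1 from ρ2.
  [  1  42/11  -3/11  |  -16/11 ]
  [  0  14/11  -1/11  |   13/11 ]
  [ 14     58     -4  |     -16 ]
Subtract 14 times ρ1 from ρ3.
  [ 1  42/11  -3/11  |  -16/11 ]
  [ 0  14/11  -1/11  |   13/11 ]
  [ 0  50/11  -2/11  |   48/11 ]
Multiply ρ2 by 11/14.
  [ 1  42/11  -3/11  |  -16/11 ]
  [ 0      1  -1/14  |   13/14 ]
  [ 0  50/11  -2/11  |   48/11 ]
Subtract 50/11 times ρ2 from ρ3.
  [ 1  42/11  -3/11  |  -16/11 ]
  [ 0      1  -1/14  |   13/14 ]
  [ 0      0    1/7  |     1/7 ]
Multiply ρ3 by 7.
  [ 1  42/11  -3/11  |  -16/11 ]
  [ 0      1  -1/14  |   13/14 ]
  [ 0      0      1  |       1 ]
Add 1/14 times ρ3 to ρ2.
  [ 1  42/11  -3/11  |  -16/11 ]
  [ 0      1      0  |       1 ]
  [ 0      0      1  |       1 ]
Add 3/11 times ρ3 to ρ1.
  [ 1  42/11  0  |  -13/11 ]
  [ 0      1  0  |       1 ]
  [ 0      0  1  |       1 ]
Subtract 42/11 times ρ2 from ρ1.
  [ 1  0  0  |  -5 ]
  [ 0  1  0  |   1 ]
  [ 0  0  1  |   1 ]
Reading off the last column: x = -5, y = 1, z = 1.

(-5, 1, 1)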